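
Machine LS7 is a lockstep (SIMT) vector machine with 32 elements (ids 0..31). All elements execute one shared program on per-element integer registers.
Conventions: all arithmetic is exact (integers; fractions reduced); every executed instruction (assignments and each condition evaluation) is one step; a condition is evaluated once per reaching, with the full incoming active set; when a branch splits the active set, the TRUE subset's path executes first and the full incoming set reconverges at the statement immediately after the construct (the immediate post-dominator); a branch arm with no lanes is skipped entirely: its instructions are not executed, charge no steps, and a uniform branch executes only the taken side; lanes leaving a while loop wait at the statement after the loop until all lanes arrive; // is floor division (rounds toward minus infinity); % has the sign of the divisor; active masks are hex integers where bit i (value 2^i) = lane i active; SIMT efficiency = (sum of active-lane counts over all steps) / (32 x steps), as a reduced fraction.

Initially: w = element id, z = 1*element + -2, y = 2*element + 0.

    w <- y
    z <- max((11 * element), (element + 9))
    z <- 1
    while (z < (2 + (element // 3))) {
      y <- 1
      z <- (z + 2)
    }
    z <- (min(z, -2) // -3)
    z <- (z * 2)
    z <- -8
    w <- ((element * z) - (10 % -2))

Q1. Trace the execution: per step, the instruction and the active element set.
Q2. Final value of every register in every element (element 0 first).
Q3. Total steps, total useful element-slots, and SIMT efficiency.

step 0: w <- y                       0xffffffff
step 1: z <- max((11 * element), (element + 9)) 0xffffffff
step 2: z <- 1                       0xffffffff
step 3: eval (z < (2 + (element // 3))) 0xffffffff
step 4: y <- 1                       0xffffffff
step 5: z <- (z + 2)                 0xffffffff
step 6: eval (z < (2 + (element // 3))) 0xffffffff
step 7: y <- 1                       0xffffffc0
step 8: z <- (z + 2)                 0xffffffc0
step 9: eval (z < (2 + (element // 3))) 0xffffffc0
step 10: y <- 1                       0xfffff000
step 11: z <- (z + 2)                 0xfffff000
step 12: eval (z < (2 + (element // 3))) 0xfffff000
step 13: y <- 1                       0xfffc0000
step 14: z <- (z + 2)                 0xfffc0000
step 15: eval (z < (2 + (element // 3))) 0xfffc0000
step 16: y <- 1                       0xff000000
step 17: z <- (z + 2)                 0xff000000
step 18: eval (z < (2 + (element // 3))) 0xff000000
step 19: y <- 1                       0xc0000000
step 20: z <- (z + 2)                 0xc0000000
step 21: eval (z < (2 + (element // 3))) 0xc0000000
step 22: z <- (min(z, -2) // -3)      0xffffffff
step 23: z <- (z * 2)                 0xffffffff
step 24: z <- -8                      0xffffffff
step 25: w <- ((element * z) - (10 % -2)) 0xffffffff

Answer: 26 steps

w: 0,-8,-16,-24,-32,-40,-48,-56,-64,-72,-80,-88,-96,-104,-112,-120,-128,-136,-144,-152,-160,-168,-176,-184,-192,-200,-208,-216,-224,-232,-240,-248
z: -8,-8,-8,-8,-8,-8,-8,-8,-8,-8,-8,-8,-8,-8,-8,-8,-8,-8,-8,-8,-8,-8,-8,-8,-8,-8,-8,-8,-8,-8,-8,-8
y: 1,1,1,1,1,1,1,1,1,1,1,1,1,1,1,1,1,1,1,1,1,1,1,1,1,1,1,1,1,1,1,1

steps = 26; useful = 562; efficiency = 562/832 = 281/416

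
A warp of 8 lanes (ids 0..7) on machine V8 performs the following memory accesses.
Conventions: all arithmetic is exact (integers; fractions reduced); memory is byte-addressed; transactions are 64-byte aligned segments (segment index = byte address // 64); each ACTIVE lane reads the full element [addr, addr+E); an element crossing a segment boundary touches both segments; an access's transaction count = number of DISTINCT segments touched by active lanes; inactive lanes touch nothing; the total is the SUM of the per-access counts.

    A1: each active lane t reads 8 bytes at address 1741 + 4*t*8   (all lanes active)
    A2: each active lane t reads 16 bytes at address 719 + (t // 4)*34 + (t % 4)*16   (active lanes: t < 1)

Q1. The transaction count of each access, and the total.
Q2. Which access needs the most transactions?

A1: 4 transactions
A2: 1 transaction

Answer: 4,1; total 5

Answer: A1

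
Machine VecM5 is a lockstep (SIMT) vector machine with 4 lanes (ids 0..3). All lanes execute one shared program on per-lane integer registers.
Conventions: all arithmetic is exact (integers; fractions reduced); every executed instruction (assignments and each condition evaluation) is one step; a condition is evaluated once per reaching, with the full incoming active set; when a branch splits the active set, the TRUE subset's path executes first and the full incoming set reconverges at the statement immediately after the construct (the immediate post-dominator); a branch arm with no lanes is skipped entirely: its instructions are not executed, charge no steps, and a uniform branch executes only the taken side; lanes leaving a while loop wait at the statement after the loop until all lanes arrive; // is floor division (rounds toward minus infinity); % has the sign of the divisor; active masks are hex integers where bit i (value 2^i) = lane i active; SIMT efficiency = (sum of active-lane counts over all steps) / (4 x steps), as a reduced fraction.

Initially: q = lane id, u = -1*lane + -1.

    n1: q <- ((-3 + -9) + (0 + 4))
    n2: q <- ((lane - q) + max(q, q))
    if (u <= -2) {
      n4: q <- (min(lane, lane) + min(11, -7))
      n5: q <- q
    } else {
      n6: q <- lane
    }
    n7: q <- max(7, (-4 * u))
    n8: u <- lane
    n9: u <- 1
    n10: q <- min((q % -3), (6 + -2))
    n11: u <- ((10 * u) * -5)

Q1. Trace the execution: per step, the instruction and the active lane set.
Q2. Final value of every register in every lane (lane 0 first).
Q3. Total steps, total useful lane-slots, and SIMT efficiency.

step 0: q <- ((-3 + -9) + (0 + 4))   0xf
step 1: q <- ((lane - q) + max(q, q)) 0xf
step 2: eval (u <= -2)               0xf
step 3: q <- (min(lane, lane) + min(11, -7)) 0xe
step 4: q <- q                       0xe
step 5: q <- lane                    0x1
step 6: q <- max(7, (-4 * u))        0xf
step 7: u <- lane                    0xf
step 8: u <- 1                       0xf
step 9: q <- min((q % -3), (6 + -2)) 0xf
step 10: u <- ((10 * u) * -5)         0xf

Answer: 11 steps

q: -2,-1,0,-2
u: -50,-50,-50,-50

steps = 11; useful = 39; efficiency = 39/44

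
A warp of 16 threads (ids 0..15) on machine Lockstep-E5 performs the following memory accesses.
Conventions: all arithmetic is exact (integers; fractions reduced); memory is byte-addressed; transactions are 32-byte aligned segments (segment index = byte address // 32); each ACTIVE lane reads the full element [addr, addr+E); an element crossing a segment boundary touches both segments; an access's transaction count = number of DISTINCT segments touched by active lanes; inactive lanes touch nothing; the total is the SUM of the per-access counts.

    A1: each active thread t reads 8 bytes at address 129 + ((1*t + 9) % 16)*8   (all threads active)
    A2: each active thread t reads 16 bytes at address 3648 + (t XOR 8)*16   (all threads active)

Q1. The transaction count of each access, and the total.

A1: 5 transactions
A2: 8 transactions

Answer: 5,8; total 13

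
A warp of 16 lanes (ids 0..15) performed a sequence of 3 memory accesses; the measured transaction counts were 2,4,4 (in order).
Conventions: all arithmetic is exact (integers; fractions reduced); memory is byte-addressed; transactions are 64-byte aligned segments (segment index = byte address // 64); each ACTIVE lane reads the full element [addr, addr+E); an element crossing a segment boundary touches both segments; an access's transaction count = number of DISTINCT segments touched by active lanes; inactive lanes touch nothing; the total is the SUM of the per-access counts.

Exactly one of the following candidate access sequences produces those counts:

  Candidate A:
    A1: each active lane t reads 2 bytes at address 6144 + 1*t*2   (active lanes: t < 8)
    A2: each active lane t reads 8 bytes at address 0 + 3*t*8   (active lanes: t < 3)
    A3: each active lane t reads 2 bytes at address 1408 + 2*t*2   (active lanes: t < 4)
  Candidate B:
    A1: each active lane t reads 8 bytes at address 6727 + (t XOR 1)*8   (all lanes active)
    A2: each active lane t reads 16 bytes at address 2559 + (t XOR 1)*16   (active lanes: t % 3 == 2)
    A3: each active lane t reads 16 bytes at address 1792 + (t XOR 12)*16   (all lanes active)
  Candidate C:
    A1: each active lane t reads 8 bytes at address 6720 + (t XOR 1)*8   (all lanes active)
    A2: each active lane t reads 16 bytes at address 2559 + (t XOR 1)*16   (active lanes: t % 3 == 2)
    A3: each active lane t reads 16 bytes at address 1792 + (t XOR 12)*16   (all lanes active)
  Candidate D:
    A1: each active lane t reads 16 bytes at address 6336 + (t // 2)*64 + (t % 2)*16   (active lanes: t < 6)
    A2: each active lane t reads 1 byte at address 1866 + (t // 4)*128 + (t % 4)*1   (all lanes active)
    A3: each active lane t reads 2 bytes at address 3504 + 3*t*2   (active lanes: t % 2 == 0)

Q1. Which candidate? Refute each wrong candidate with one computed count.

A: A1 gives 1 transaction, not 2
B: A1 gives 3 transactions, not 2
D: A1 gives 3 transactions, not 2
C: all counts match (2,4,4)

Answer: C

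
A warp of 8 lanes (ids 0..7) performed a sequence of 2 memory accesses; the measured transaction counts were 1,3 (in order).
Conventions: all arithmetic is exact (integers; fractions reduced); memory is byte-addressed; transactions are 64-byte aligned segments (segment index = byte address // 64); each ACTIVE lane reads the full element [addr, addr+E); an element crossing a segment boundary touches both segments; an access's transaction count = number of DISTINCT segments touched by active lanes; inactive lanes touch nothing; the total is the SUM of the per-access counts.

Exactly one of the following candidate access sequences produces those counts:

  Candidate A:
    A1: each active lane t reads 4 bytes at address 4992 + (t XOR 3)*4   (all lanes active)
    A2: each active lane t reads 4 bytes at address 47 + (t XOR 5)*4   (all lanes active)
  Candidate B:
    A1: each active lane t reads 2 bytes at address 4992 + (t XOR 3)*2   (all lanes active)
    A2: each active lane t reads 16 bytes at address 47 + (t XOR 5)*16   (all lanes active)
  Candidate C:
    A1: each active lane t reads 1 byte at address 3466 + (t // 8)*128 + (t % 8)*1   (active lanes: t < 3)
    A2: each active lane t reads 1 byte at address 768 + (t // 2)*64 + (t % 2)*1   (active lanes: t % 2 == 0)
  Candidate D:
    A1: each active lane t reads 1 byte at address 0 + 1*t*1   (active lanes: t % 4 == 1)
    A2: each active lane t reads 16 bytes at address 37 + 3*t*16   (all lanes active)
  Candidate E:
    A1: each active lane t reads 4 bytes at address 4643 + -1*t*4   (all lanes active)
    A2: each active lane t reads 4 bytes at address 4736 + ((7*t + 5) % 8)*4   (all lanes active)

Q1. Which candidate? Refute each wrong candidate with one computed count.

A: A2 gives 2 transactions, not 3
C: A2 gives 4 transactions, not 3
D: A2 gives 7 transactions, not 3
E: A2 gives 1 transaction, not 3
B: all counts match (1,3)

Answer: B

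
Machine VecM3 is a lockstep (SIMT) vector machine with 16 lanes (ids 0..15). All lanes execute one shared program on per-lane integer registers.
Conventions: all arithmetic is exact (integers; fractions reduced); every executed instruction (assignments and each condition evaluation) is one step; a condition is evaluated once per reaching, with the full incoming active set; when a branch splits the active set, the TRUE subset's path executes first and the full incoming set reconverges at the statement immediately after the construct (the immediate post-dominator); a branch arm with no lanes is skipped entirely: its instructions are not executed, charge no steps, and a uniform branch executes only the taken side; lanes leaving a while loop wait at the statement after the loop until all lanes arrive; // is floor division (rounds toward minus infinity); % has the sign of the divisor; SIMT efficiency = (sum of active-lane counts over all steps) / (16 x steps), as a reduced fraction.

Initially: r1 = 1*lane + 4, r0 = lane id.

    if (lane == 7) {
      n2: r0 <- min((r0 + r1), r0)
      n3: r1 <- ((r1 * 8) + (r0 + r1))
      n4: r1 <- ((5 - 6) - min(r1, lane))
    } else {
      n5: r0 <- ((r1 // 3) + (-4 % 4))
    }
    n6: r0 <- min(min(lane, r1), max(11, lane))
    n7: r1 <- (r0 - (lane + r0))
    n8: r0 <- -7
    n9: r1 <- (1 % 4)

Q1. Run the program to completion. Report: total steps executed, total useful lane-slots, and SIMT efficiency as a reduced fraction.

Answer: 9 steps, 98 useful, 49/72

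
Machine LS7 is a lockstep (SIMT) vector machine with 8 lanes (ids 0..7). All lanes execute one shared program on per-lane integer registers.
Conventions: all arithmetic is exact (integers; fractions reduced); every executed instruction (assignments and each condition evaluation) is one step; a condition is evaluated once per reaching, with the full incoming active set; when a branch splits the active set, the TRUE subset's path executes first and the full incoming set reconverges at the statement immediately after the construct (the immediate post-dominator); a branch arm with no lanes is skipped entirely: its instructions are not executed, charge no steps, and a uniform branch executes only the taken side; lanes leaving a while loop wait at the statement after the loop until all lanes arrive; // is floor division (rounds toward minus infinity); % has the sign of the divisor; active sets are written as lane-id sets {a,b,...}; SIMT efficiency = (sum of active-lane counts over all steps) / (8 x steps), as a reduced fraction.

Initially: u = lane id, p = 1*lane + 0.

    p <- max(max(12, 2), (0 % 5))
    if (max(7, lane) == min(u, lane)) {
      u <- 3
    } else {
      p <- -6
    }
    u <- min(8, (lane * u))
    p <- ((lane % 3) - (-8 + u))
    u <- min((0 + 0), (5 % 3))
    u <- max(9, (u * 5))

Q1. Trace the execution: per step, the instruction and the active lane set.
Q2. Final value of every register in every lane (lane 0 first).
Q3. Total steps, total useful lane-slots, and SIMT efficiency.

step 0: p <- max(max(12, 2), (0 % 5)) {0,1,2,3,4,5,6,7}
step 1: eval (max(7, lane) == min(u, lane)) {0,1,2,3,4,5,6,7}
step 2: u <- 3                       {7}
step 3: p <- -6                      {0,1,2,3,4,5,6}
step 4: u <- min(8, (lane * u))      {0,1,2,3,4,5,6,7}
step 5: p <- ((lane % 3) - (-8 + u)) {0,1,2,3,4,5,6,7}
step 6: u <- min((0 + 0), (5 % 3))   {0,1,2,3,4,5,6,7}
step 7: u <- max(9, (u * 5))         {0,1,2,3,4,5,6,7}

Answer: 8 steps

u: 9,9,9,9,9,9,9,9
p: 8,8,6,0,1,2,0,1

steps = 8; useful = 56; efficiency = 56/64 = 7/8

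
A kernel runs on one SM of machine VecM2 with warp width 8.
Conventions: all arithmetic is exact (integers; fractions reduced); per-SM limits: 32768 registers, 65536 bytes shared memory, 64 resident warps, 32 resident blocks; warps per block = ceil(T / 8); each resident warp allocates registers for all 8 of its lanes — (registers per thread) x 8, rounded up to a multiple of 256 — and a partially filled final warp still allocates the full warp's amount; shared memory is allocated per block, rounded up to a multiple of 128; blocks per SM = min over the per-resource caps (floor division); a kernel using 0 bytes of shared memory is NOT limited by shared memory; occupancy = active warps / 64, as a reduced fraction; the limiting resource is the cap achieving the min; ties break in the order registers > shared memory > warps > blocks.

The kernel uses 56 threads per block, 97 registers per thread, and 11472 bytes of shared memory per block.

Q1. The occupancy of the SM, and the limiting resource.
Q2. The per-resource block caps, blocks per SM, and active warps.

Answer: occupancy 7/16, limited by registers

registers: 4 blocks
shared memory: 5 blocks
warps: 9 blocks
blocks: 32 blocks

Answer: 4 blocks, 28 active warps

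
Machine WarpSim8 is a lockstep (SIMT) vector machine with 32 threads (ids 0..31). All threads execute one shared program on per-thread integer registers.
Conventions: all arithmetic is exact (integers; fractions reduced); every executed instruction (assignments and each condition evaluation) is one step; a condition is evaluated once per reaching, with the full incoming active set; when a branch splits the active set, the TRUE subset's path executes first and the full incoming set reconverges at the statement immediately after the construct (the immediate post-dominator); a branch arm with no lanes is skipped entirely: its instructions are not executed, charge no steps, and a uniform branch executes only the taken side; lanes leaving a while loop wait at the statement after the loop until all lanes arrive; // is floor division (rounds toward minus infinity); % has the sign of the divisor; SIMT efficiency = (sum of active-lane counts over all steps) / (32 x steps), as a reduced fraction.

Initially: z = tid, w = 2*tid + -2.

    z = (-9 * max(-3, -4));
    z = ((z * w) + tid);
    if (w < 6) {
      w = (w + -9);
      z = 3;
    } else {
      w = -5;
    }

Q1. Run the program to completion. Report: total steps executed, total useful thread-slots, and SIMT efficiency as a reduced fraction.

Answer: 6 steps, 132 useful, 11/16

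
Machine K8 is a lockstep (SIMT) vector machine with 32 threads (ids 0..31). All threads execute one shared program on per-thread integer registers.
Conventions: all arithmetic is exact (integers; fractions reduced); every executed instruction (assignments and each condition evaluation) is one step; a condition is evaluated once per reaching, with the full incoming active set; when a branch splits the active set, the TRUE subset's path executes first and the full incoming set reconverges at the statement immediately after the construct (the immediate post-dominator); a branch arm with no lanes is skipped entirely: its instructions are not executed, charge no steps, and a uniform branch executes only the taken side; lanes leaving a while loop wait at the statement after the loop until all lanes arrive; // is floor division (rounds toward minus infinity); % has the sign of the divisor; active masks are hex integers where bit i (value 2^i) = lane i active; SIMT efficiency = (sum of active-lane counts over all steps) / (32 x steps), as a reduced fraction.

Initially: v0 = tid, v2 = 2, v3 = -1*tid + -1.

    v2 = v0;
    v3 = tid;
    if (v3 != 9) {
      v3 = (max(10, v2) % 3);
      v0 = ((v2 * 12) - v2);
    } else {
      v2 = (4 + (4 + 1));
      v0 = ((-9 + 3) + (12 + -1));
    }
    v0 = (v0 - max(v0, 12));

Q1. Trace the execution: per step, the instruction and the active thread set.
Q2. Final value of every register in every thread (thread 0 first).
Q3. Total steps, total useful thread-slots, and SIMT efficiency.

step 0: v2 <- v0                     0xffffffff
step 1: v3 <- tid                    0xffffffff
step 2: eval (v3 != 9)               0xffffffff
step 3: v3 <- (max(10, v2) % 3)      0xfffffdff
step 4: v0 <- ((v2 * 12) - v2)       0xfffffdff
step 5: v2 <- (4 + (4 + 1))          0x00000200
step 6: v0 <- ((-9 + 3) + (12 + -1)) 0x00000200
step 7: v0 <- (v0 - max(v0, 12))     0xffffffff

Answer: 8 steps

v0: -12,-1,0,0,0,0,0,0,0,-7,0,0,0,0,0,0,0,0,0,0,0,0,0,0,0,0,0,0,0,0,0,0
v2: 0,1,2,3,4,5,6,7,8,9,10,11,12,13,14,15,16,17,18,19,20,21,22,23,24,25,26,27,28,29,30,31
v3: 1,1,1,1,1,1,1,1,1,9,1,2,0,1,2,0,1,2,0,1,2,0,1,2,0,1,2,0,1,2,0,1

steps = 8; useful = 192; efficiency = 192/256 = 3/4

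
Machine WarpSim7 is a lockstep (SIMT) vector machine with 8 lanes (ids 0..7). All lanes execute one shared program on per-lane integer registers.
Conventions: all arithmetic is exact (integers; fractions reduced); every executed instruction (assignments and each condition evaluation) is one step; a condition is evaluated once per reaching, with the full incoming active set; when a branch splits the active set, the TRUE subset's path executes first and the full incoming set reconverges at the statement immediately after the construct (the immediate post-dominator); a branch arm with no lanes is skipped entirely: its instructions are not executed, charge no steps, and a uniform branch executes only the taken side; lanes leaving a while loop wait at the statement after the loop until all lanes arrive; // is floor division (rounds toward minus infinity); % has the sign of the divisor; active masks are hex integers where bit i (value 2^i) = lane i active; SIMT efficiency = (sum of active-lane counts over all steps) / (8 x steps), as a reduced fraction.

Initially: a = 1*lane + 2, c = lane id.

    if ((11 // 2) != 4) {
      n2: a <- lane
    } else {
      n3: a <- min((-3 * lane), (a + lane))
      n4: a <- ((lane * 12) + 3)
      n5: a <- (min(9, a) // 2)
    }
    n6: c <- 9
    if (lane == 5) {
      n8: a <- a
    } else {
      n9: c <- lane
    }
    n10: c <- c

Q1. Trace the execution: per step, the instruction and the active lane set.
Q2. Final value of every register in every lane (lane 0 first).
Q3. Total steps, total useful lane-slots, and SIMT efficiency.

step 0: eval ((11 // 2) != 4)        0xff
step 1: a <- lane                    0xff
step 2: c <- 9                       0xff
step 3: eval (lane == 5)             0xff
step 4: a <- a                       0x20
step 5: c <- lane                    0xdf
step 6: c <- c                       0xff

Answer: 7 steps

a: 0,1,2,3,4,5,6,7
c: 0,1,2,3,4,9,6,7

steps = 7; useful = 48; efficiency = 48/56 = 6/7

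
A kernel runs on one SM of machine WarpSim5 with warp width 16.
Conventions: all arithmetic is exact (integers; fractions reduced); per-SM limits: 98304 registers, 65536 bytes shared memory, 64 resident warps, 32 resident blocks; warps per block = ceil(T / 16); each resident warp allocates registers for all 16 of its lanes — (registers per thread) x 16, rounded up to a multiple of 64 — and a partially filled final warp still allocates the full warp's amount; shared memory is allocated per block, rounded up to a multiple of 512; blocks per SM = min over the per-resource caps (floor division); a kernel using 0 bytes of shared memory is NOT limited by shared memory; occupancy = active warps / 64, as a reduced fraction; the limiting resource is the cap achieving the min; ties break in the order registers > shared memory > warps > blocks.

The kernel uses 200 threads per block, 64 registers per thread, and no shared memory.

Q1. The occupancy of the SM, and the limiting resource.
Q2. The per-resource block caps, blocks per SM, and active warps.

Answer: occupancy 13/16, limited by warps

registers: 7 blocks
shared memory: no limit (kernel uses none)
warps: 4 blocks
blocks: 32 blocks

Answer: 4 blocks, 52 active warps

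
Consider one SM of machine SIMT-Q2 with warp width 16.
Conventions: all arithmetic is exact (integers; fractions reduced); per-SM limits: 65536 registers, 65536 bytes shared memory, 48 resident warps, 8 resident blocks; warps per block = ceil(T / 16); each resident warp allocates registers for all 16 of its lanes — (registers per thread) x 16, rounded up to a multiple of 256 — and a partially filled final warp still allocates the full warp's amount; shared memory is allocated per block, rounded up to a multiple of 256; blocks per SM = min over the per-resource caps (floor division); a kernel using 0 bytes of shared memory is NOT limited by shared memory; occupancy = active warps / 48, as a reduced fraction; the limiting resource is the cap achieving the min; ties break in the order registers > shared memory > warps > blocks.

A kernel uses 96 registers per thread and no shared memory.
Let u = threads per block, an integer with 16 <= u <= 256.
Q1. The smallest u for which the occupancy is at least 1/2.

Answer: u = 33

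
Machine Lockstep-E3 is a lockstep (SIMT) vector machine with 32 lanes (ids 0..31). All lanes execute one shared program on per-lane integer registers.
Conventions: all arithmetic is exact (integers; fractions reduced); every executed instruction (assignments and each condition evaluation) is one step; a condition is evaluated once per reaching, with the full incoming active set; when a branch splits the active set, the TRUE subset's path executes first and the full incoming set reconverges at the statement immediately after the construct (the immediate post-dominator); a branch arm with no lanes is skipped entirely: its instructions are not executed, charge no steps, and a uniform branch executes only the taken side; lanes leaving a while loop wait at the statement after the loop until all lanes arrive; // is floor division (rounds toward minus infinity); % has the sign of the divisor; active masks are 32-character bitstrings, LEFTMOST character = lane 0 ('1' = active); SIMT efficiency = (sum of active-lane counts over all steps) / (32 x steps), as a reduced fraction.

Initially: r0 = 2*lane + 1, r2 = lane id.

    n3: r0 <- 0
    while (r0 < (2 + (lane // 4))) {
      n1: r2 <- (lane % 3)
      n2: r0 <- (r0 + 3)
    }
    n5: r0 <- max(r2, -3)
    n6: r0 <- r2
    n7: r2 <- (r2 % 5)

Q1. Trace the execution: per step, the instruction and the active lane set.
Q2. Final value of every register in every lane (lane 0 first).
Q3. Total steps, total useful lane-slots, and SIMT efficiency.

step 0: r0 <- 0                      11111111111111111111111111111111
step 1: eval (r0 < (2 + (lane // 4))) 11111111111111111111111111111111
step 2: r2 <- (lane % 3)             11111111111111111111111111111111
step 3: r0 <- (r0 + 3)               11111111111111111111111111111111
step 4: eval (r0 < (2 + (lane // 4))) 11111111111111111111111111111111
step 5: r2 <- (lane % 3)             00000000111111111111111111111111
step 6: r0 <- (r0 + 3)               00000000111111111111111111111111
step 7: eval (r0 < (2 + (lane // 4))) 00000000111111111111111111111111
step 8: r2 <- (lane % 3)             00000000000000000000111111111111
step 9: r0 <- (r0 + 3)               00000000000000000000111111111111
step 10: eval (r0 < (2 + (lane // 4))) 00000000000000000000111111111111
step 11: r0 <- max(r2, -3)            11111111111111111111111111111111
step 12: r0 <- r2                     11111111111111111111111111111111
step 13: r2 <- (r2 % 5)               11111111111111111111111111111111

Answer: 14 steps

r0: 0,1,2,0,1,2,0,1,2,0,1,2,0,1,2,0,1,2,0,1,2,0,1,2,0,1,2,0,1,2,0,1
r2: 0,1,2,0,1,2,0,1,2,0,1,2,0,1,2,0,1,2,0,1,2,0,1,2,0,1,2,0,1,2,0,1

steps = 14; useful = 364; efficiency = 364/448 = 13/16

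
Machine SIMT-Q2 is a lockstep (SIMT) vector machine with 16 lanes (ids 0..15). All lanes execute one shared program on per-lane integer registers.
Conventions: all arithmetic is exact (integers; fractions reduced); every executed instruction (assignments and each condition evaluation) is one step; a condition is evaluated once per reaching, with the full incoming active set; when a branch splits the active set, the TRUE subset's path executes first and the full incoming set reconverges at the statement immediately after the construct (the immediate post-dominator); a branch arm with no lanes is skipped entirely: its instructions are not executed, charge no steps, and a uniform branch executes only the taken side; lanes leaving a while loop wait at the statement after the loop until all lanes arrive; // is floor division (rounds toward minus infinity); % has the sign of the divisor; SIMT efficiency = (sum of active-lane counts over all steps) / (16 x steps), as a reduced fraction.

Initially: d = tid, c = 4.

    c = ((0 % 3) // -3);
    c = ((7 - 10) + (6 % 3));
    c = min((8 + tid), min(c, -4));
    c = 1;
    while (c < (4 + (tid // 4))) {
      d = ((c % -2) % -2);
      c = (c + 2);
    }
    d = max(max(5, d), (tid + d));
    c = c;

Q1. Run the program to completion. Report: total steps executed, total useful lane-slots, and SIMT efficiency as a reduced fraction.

Answer: 16 steps, 232 useful, 29/32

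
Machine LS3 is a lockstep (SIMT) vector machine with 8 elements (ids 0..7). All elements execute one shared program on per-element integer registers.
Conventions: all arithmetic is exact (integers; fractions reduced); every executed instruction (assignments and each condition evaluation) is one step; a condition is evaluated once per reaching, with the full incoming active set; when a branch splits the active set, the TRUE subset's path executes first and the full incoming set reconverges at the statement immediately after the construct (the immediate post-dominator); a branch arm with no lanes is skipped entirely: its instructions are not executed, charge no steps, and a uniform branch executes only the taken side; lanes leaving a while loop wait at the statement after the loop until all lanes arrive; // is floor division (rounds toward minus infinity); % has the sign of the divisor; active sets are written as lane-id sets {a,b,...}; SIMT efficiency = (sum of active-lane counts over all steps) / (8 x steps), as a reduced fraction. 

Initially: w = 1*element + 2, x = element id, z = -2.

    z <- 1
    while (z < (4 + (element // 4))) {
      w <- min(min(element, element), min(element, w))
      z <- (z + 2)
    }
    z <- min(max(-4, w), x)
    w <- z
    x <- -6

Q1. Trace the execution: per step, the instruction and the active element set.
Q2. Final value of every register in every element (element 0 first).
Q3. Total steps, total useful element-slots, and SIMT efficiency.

step 0: z <- 1                       {0,1,2,3,4,5,6,7}
step 1: eval (z < (4 + (element // 4))) {0,1,2,3,4,5,6,7}
step 2: w <- min(min(element, element), min(element, w)) {0,1,2,3,4,5,6,7}
step 3: z <- (z + 2)                 {0,1,2,3,4,5,6,7}
step 4: eval (z < (4 + (element // 4))) {0,1,2,3,4,5,6,7}
step 5: w <- min(min(element, element), min(element, w)) {0,1,2,3,4,5,6,7}
step 6: z <- (z + 2)                 {0,1,2,3,4,5,6,7}
step 7: eval (z < (4 + (element // 4))) {0,1,2,3,4,5,6,7}
step 8: z <- min(max(-4, w), x)      {0,1,2,3,4,5,6,7}
step 9: w <- z                       {0,1,2,3,4,5,6,7}
step 10: x <- -6                      {0,1,2,3,4,5,6,7}

Answer: 11 steps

w: 0,1,2,3,4,5,6,7
x: -6,-6,-6,-6,-6,-6,-6,-6
z: 0,1,2,3,4,5,6,7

steps = 11; useful = 88; efficiency = 88/88 = 1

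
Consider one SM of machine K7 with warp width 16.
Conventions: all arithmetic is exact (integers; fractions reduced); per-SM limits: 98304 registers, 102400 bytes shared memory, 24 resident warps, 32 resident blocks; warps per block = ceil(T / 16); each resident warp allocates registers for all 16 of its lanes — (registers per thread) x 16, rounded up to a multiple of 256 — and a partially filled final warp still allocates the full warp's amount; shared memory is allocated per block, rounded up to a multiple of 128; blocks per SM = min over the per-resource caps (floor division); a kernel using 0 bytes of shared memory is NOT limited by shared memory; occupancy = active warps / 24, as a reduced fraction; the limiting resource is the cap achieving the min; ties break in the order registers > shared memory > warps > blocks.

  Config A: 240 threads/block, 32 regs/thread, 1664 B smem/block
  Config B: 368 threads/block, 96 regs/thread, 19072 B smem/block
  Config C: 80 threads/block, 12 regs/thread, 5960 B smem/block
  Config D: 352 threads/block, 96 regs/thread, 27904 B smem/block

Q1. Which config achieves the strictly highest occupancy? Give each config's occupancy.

occupancies: A 5/8, B 23/24, C 5/6, D 11/12

Answer: B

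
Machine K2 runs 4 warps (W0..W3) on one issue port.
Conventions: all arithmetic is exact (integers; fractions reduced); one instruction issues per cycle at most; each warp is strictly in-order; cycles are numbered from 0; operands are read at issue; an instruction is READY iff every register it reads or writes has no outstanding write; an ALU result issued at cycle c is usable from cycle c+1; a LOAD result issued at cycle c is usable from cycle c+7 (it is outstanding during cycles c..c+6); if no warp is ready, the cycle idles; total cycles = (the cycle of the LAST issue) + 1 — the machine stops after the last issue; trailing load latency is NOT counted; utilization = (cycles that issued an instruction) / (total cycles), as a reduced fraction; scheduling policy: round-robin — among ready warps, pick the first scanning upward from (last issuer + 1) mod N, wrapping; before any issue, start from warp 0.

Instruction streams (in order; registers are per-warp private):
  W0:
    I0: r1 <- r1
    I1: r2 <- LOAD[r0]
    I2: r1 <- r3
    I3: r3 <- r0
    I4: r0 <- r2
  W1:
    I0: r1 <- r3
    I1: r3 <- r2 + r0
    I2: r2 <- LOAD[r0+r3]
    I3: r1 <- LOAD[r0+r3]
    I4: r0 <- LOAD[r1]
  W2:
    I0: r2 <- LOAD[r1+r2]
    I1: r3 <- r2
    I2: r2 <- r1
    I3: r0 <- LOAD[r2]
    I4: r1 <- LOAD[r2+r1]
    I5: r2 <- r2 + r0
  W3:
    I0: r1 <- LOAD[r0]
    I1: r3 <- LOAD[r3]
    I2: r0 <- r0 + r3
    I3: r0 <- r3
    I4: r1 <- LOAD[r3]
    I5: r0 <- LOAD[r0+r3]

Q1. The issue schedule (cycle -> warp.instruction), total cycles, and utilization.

cycle 0: W0.I0
cycle 1: W1.I0
cycle 2: W2.I0
cycle 3: W3.I0
cycle 4: W0.I1
cycle 5: W1.I1
cycle 6: W3.I1
cycle 7: W0.I2
cycle 8: W1.I2
cycle 9: W2.I1
cycle 10: W0.I3
cycle 11: W1.I3
cycle 12: W2.I2
cycle 13: W3.I2
cycle 14: W0.I4
cycle 15: W2.I3
cycle 16: W3.I3
cycle 17: W2.I4
cycle 18: W3.I4
cycle 19: W1.I4
cycle 20: W3.I5
cycle 21: idle
cycle 22: W2.I5

Answer: 23 cycles, utilization 22/23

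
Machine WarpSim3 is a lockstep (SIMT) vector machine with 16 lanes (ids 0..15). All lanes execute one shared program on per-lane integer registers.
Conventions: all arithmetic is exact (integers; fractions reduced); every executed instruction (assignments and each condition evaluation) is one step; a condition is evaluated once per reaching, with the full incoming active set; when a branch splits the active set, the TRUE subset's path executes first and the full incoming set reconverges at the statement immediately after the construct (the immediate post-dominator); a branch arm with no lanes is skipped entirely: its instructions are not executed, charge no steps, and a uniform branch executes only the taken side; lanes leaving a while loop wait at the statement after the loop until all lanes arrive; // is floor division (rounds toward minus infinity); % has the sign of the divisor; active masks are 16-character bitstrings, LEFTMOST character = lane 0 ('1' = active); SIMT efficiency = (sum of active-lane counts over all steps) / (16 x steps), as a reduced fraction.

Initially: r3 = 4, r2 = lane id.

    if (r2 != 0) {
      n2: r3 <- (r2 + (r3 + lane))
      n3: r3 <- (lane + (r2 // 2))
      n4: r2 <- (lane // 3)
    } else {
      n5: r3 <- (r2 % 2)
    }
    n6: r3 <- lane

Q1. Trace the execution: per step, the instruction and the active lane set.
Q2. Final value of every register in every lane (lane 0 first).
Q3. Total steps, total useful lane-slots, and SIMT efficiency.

step 0: eval (r2 != 0)               1111111111111111
step 1: r3 <- (r2 + (r3 + lane))     0111111111111111
step 2: r3 <- (lane + (r2 // 2))     0111111111111111
step 3: r2 <- (lane // 3)            0111111111111111
step 4: r3 <- (r2 % 2)               1000000000000000
step 5: r3 <- lane                   1111111111111111

Answer: 6 steps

r3: 0,1,2,3,4,5,6,7,8,9,10,11,12,13,14,15
r2: 0,0,0,1,1,1,2,2,2,3,3,3,4,4,4,5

steps = 6; useful = 78; efficiency = 78/96 = 13/16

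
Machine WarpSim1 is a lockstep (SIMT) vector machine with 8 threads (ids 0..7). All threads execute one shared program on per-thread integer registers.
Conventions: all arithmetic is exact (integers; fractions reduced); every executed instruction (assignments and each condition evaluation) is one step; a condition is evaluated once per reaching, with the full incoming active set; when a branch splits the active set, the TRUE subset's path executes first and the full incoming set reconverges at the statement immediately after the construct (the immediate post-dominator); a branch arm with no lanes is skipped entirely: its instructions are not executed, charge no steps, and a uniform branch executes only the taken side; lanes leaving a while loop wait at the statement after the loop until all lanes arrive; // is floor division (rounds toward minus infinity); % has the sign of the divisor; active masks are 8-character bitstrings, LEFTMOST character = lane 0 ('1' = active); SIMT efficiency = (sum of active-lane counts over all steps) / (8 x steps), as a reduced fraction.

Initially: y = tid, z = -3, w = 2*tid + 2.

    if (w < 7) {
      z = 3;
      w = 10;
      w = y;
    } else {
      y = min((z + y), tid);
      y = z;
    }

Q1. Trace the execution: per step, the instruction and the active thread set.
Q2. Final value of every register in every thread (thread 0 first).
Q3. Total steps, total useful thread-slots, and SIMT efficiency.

step 0: eval (w < 7)                 11111111
step 1: z <- 3                       11100000
step 2: w <- 10                      11100000
step 3: w <- y                       11100000
step 4: y <- min((z + y), tid)       00011111
step 5: y <- z                       00011111

Answer: 6 steps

y: 0,1,2,-3,-3,-3,-3,-3
z: 3,3,3,-3,-3,-3,-3,-3
w: 0,1,2,8,10,12,14,16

steps = 6; useful = 27; efficiency = 27/48 = 9/16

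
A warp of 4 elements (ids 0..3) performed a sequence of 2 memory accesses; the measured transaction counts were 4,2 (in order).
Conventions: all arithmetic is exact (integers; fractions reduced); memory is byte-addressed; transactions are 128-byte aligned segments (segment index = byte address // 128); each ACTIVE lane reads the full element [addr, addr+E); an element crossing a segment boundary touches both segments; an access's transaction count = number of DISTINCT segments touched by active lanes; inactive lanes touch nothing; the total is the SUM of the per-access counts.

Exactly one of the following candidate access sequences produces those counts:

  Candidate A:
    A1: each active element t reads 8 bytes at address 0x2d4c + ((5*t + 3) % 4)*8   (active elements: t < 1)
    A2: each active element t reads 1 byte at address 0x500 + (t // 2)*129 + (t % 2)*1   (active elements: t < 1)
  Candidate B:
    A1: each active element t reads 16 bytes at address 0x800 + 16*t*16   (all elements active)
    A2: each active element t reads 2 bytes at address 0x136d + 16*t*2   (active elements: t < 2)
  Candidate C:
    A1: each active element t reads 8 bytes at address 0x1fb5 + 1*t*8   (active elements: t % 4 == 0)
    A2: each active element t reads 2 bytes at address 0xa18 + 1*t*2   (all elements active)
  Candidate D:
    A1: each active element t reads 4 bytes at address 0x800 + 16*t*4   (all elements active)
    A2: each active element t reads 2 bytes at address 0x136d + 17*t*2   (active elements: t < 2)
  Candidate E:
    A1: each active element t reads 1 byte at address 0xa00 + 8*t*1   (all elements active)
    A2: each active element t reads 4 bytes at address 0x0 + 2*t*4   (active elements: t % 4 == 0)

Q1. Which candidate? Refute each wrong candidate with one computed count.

A: A1 gives 1 transaction, not 4
C: A1 gives 1 transaction, not 4
D: A1 gives 2 transactions, not 4
E: A1 gives 1 transaction, not 4
B: all counts match (4,2)

Answer: B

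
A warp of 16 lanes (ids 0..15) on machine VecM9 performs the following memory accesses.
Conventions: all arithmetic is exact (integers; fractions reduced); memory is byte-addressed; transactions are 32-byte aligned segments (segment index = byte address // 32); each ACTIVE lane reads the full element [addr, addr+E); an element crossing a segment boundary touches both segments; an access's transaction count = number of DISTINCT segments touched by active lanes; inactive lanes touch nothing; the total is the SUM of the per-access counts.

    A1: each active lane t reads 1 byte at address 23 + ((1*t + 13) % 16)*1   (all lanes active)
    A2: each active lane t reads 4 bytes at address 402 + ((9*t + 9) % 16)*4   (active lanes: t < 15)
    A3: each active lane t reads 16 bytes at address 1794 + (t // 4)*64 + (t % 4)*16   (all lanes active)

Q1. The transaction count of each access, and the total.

A1: 2 transactions
A2: 3 transactions
A3: 9 transactions

Answer: 2,3,9; total 14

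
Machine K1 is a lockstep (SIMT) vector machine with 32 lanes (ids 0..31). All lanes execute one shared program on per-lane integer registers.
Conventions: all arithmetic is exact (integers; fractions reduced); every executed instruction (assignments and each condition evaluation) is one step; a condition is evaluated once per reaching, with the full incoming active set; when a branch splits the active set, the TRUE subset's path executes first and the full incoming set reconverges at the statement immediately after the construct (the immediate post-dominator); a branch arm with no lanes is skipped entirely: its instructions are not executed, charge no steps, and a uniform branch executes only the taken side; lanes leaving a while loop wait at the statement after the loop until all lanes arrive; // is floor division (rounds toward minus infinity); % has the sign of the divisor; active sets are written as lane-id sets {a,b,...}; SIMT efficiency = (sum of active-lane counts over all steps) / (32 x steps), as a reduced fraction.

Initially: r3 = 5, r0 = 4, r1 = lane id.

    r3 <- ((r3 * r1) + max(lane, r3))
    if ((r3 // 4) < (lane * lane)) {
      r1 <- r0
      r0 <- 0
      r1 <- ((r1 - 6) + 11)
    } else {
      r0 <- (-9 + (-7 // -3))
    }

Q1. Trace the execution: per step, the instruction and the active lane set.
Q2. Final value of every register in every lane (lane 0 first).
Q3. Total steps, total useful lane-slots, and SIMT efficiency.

step 0: r3 <- ((r3 * r1) + max(lane, r3)) {0,1,2,3,4,5,6,7,8,9,10,11,12,13,14,15,16,17,18,19,20,21,22,23,24,25,26,27,28,29,30,31}
step 1: eval ((r3 // 4) < (lane * lane)) {0,1,2,3,4,5,6,7,8,9,10,11,12,13,14,15,16,17,18,19,20,21,22,23,24,25,26,27,28,29,30,31}
step 2: r1 <- r0                     {2,3,4,5,6,7,8,9,10,11,12,13,14,15,16,17,18,19,20,21,22,23,24,25,26,27,28,29,30,31}
step 3: r0 <- 0                      {2,3,4,5,6,7,8,9,10,11,12,13,14,15,16,17,18,19,20,21,22,23,24,25,26,27,28,29,30,31}
step 4: r1 <- ((r1 - 6) + 11)        {2,3,4,5,6,7,8,9,10,11,12,13,14,15,16,17,18,19,20,21,22,23,24,25,26,27,28,29,30,31}
step 5: r0 <- (-9 + (-7 // -3))      {0,1}

Answer: 6 steps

r3: 5,10,15,20,25,30,36,42,48,54,60,66,72,78,84,90,96,102,108,114,120,126,132,138,144,150,156,162,168,174,180,186
r0: -7,-7,0,0,0,0,0,0,0,0,0,0,0,0,0,0,0,0,0,0,0,0,0,0,0,0,0,0,0,0,0,0
r1: 0,1,9,9,9,9,9,9,9,9,9,9,9,9,9,9,9,9,9,9,9,9,9,9,9,9,9,9,9,9,9,9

steps = 6; useful = 156; efficiency = 156/192 = 13/16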